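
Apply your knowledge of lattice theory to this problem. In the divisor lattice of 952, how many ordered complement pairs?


Complement pair (a,b): a meet b = bottom, a join b = top.
Here: gcd(a,b)=1 and lcm(a,b)=952, i.e. a*b=952 with a,b coprime.
Pairs found: (1,952), (7,136), (8,119), (17,56), ... (4 more)
Total ordered pairs: 8


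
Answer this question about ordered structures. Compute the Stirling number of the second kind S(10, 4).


S(n,k) = k*S(n-1,k) + S(n-1,k-1).
S(9,4) = 7770, S(9,3) = 3025
S(10,4) = 4*7770 + 3025 = 31080 + 3025
S(10,4) = 34105


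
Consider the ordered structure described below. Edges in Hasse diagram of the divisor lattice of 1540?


A cover relation a -< b holds when a < b with no c strictly between.
Cover relations:
  1 -< 2
  1 -< 5
  1 -< 7
  1 -< 11
  2 -< 4
  2 -< 10
  2 -< 14
  2 -< 22
  ...44 more
Total: 52


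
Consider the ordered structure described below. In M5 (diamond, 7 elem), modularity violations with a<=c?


Modular law: if a <= c then a v (b ^ c) = (a v b) ^ c.
Check all triples (a,b,c) with a <= c among 7 elements.
This lattice is modular (diamonds M_m and their chain-products are modular).
Total violating triples: 0


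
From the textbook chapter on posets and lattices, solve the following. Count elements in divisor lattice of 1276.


Divisors of 1276: [1, 2, 4, 11, 22, 29, 44, 58, 116, 319, 638, 1276]
Count: 12


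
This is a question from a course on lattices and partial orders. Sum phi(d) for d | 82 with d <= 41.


Divisors of 82 up to 41: [1, 2, 41]
phi values: [1, 1, 40]
Sum = 42


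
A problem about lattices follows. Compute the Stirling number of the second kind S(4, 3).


S(n,k) = k*S(n-1,k) + S(n-1,k-1).
S(3,3) = 1, S(3,2) = 3
S(4,3) = 3*1 + 3 = 3 + 3
S(4,3) = 6


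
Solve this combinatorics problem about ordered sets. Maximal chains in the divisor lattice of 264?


A maximal chain goes from the minimum element to a maximal element via cover relations.
Counting all min-to-max paths in the cover graph.
Total maximal chains: 20


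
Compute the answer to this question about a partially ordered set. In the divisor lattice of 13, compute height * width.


Height = length of longest chain minus 1; width = size of largest antichain.
A maximum chain: 1 | 13  (height 1).
A maximum antichain: {1}  (width 1).
Product = 1 * 1 = 1


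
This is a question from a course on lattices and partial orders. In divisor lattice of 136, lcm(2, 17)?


Join=lcm.
gcd(2,17)=1
lcm=34


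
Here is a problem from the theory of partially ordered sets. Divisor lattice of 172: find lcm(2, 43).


In a divisor lattice, join = lcm (least common multiple).
gcd(2,43) = 1
lcm(2,43) = 2*43/gcd = 86/1 = 86


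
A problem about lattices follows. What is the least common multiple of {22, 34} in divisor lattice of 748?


In a divisor lattice, join = lcm (least common multiple).
Compute lcm iteratively: start with first element, then lcm(current, next).
Elements: [22, 34]
lcm(22,34) = 374
Final lcm = 374


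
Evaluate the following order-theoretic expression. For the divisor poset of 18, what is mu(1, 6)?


In a divisor lattice, mu(a,b) = mu(b/a) where mu is the classical Mobius function.
b/a = 6/1 = 6
Prime factorization of 6: primes [2, 3]
6 is squarefree with 2 prime factor(s), so mu(6) = (-1)^2 = 1


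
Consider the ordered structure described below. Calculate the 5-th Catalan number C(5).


C(n) = C(2n, n) / (n+1).
C(10, 5) = 252
C(5) = 252 / 6 = 42


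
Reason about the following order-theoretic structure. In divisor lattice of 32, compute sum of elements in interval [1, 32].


Interval [1,32] in divisors of 32: [1, 2, 4, 8, 16, 32]
Sum = 63


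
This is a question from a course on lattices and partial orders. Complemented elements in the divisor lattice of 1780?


An element a is complemented if some b has a meet b = bottom, a join b = top.
a is complemented iff gcd(a, n/a)=1, i.e. a is a unitary divisor of 1780.
Complemented elements: 1, 4, 5, 20, 89, 356, ... (2 more)
Count: 8


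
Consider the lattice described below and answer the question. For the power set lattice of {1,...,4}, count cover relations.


A cover relation a -< b holds when a < b with no c strictly between.
Cover relations:
  {} -< {1}
  {} -< {2}
  {} -< {3}
  {} -< {4}
  {1} -< {1,2}
  {1} -< {1,3}
  {1} -< {1,4}
  {2} -< {1,2}
  ...24 more
Total: 32


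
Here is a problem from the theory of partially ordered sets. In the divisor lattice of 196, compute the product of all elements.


Divisors of 196: [1, 2, 4, 7, 14, 28, 49, 98, 196]
Product = n^(d(n)/2) = 196^(9/2)
Product = 20661046784


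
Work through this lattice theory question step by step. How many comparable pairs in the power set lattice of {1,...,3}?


A comparable pair {a,b} has a < b or b < a in the order.
Count unordered pairs where one element is strictly below the other.
Examples: {{},{1}}, {{},{2}}, {{},{3}}, {{},{1,2}}, ...
Total comparable pairs: 19


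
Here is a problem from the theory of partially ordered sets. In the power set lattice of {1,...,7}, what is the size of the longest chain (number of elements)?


A chain is a totally ordered subset; we count the number of elements in a maximum chain.
Compute, for each element x, the size of the longest chain ending at x:
  {}: 1
  {1}: 2
  {2}: 2
  {3}: 2
  {4}: 2
  {5}: 2
  ...
A maximum chain: {} < {1} < {1,2} < {1,2,3} < {1,2,3,4} < {1,2,3,4,5} < {1,2,3,4,5,6} < {1,2,3,4,5,6,7}
Number of elements in the longest chain: 8


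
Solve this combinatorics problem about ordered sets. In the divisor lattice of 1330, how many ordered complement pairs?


Complement pair (a,b): a meet b = bottom, a join b = top.
Here: gcd(a,b)=1 and lcm(a,b)=1330, i.e. a*b=1330 with a,b coprime.
Pairs found: (1,1330), (2,665), (5,266), (7,190), ... (12 more)
Total ordered pairs: 16


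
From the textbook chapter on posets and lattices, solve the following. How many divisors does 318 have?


Divisors of 318: [1, 2, 3, 6, 53, 106, 159, 318]
Count: 8


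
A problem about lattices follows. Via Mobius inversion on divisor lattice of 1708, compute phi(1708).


phi(n) = n * prod_{p|n} (1 - 1/p).
Prime divisors of 1708: [2, 7, 61]
phi(1708) = 1708 * (1 - 1/2) * (1 - 1/7) * (1 - 1/61)
phi(1708) = 720


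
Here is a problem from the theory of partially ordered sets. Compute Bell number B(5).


B(n) = number of set partitions of an n-element set.
B(n) satisfies the recurrence: B(n+1) = sum_k C(n,k)*B(k).
B(5) = 52


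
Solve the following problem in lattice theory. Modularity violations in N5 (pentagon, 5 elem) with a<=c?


Modular law: if a <= c then a v (b ^ c) = (a v b) ^ c.
Check all triples (a,b,c) with a <= c among 5 elements.
  e.g. a=a, b=c, c=b: lhs=a != rhs=b
Total violating triples: 1


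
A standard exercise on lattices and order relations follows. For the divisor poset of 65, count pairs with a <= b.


The order relation is {(a,b) : a <= b}, reflexive so it includes (a,a).
Examples: (1,1), (1,13), (1,5), (1,65), (13,13), ...
Total ordered pairs: 9


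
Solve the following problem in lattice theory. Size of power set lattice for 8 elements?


Power set = 2^n.
2^8 = 256


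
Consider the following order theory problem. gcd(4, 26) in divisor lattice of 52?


Meet=gcd.
gcd(4,26)=2


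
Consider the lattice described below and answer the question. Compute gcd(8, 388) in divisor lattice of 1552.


In a divisor lattice, meet = gcd (greatest common divisor).
By Euclidean algorithm or factoring: gcd(8,388) = 4


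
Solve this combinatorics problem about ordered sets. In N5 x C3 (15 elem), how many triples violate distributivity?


Distributive law: a ^ (b v c) = (a ^ b) v (a ^ c).
Check all 15^3 = 3375 ordered triples (a,b,c).
  e.g. a=(b,0), b=(a,0), c=(c,0): lhs=(b,0) != rhs=(a,0)
  e.g. a=(b,0), b=(a,0), c=(c,1): lhs=(b,0) != rhs=(a,0)
Total violating triples: 54


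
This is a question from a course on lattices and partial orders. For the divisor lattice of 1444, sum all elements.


sigma(n) = sum of divisors.
Divisors of 1444: [1, 2, 4, 19, 38, 76, 361, 722, 1444]
Sum = 2667


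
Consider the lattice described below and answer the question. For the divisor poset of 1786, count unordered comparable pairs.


A comparable pair {a,b} has a < b or b < a in the order.
Count unordered pairs where one element is strictly below the other.
Examples: {1,2}, {1,19}, {1,38}, {1,47}, ...
Total comparable pairs: 19


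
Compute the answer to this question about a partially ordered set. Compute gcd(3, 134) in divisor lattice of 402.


In a divisor lattice, meet = gcd (greatest common divisor).
By Euclidean algorithm or factoring: gcd(3,134) = 1


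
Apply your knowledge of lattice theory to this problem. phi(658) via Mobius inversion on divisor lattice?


phi(n) = n * prod_{p|n} (1 - 1/p).
Prime divisors of 658: [2, 7, 47]
phi(658) = 658 * (1 - 1/2) * (1 - 1/7) * (1 - 1/47)
phi(658) = 276


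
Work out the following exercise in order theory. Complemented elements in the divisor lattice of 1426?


An element a is complemented if some b has a meet b = bottom, a join b = top.
a is complemented iff gcd(a, n/a)=1, i.e. a is a unitary divisor of 1426.
Complemented elements: 1, 2, 23, 31, 46, 62, ... (2 more)
Count: 8


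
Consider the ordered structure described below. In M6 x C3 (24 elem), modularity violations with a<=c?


Modular law: if a <= c then a v (b ^ c) = (a v b) ^ c.
Check all triples (a,b,c) with a <= c among 24 elements.
This lattice is modular (diamonds M_m and their chain-products are modular).
Total violating triples: 0


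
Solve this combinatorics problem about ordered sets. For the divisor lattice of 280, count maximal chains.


A maximal chain goes from the minimum element to a maximal element via cover relations.
Counting all min-to-max paths in the cover graph.
Total maximal chains: 20


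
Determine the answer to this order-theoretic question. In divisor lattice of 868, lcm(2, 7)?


Join=lcm.
gcd(2,7)=1
lcm=14


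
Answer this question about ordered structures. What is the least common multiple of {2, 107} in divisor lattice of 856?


In a divisor lattice, join = lcm (least common multiple).
Compute lcm iteratively: start with first element, then lcm(current, next).
Elements: [2, 107]
lcm(2,107) = 214
Final lcm = 214


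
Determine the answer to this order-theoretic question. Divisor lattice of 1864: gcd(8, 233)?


Meet=gcd.
gcd(8,233)=1


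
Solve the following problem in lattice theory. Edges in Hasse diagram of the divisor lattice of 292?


A cover relation a -< b holds when a < b with no c strictly between.
Cover relations:
  1 -< 2
  1 -< 73
  2 -< 4
  2 -< 146
  4 -< 292
  73 -< 146
  146 -< 292
Total: 7


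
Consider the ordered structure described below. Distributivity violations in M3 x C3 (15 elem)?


Distributive law: a ^ (b v c) = (a ^ b) v (a ^ c).
Check all 15^3 = 3375 ordered triples (a,b,c).
  e.g. a=(a1,0), b=(a2,0), c=(a3,0): lhs=(a1,0) != rhs=(0,0)
  e.g. a=(a1,0), b=(a2,0), c=(a3,1): lhs=(a1,0) != rhs=(0,0)
Total violating triples: 162


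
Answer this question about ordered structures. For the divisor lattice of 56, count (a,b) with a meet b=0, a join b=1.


Complement pair (a,b): a meet b = bottom, a join b = top.
Here: gcd(a,b)=1 and lcm(a,b)=56, i.e. a*b=56 with a,b coprime.
Pairs found: (1,56), (7,8), (8,7), (56,1)
Total ordered pairs: 4


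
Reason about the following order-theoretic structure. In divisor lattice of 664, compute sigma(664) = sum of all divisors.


sigma(n) = sum of divisors.
Divisors of 664: [1, 2, 4, 8, 83, 166, 332, 664]
Sum = 1260


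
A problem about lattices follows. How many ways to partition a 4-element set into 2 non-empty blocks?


S(n,k) = k*S(n-1,k) + S(n-1,k-1).
S(3,2) = 3, S(3,1) = 1
S(4,2) = 2*3 + 1 = 6 + 1
S(4,2) = 7


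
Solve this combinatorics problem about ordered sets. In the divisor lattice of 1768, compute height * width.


Height = length of longest chain minus 1; width = size of largest antichain.
A maximum chain: 1 | 17 | 221 | 442 | 884 | 1768  (height 5).
A maximum antichain: {4, 26, 34, 221}  (width 4).
Product = 5 * 4 = 20


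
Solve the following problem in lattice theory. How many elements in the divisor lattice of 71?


Divisors of 71: [1, 71]
Count: 2


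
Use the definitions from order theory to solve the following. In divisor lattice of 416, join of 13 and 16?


In a divisor lattice, join = lcm (least common multiple).
gcd(13,16) = 1
lcm(13,16) = 13*16/gcd = 208/1 = 208


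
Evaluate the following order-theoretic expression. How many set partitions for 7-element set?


B(n) = number of set partitions of an n-element set.
B(n) satisfies the recurrence: B(n+1) = sum_k C(n,k)*B(k).
B(7) = 877


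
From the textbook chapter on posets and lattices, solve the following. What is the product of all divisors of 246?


Divisors of 246: [1, 2, 3, 6, 41, 82, 123, 246]
Product = n^(d(n)/2) = 246^(8/2)
Product = 3662186256


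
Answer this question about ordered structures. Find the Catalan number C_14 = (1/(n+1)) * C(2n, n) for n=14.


C(n) = C(2n, n) / (n+1).
C(28, 14) = 40116600
C(14) = 40116600 / 15 = 2674440


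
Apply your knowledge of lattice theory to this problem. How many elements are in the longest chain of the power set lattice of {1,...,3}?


A chain is a totally ordered subset; we count the number of elements in a maximum chain.
Compute, for each element x, the size of the longest chain ending at x:
  {}: 1
  {1}: 2
  {2}: 2
  {3}: 2
  {1,2}: 3
  {1,3}: 3
  ...
A maximum chain: {} < {1} < {1,2} < {1,2,3}
Number of elements in the longest chain: 4


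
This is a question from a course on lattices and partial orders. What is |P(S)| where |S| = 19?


Power set = 2^n.
2^19 = 524288


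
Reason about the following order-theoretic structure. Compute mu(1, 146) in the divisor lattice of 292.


In a divisor lattice, mu(a,b) = mu(b/a) where mu is the classical Mobius function.
b/a = 146/1 = 146
Prime factorization of 146: primes [2, 73]
146 is squarefree with 2 prime factor(s), so mu(146) = (-1)^2 = 1


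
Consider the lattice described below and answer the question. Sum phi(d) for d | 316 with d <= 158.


Divisors of 316 up to 158: [1, 2, 4, 79, 158]
phi values: [1, 1, 2, 78, 78]
Sum = 160


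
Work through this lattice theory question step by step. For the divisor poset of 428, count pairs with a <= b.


The order relation is {(a,b) : a <= b}, reflexive so it includes (a,a).
Examples: (1,1), (1,107), (1,2), (1,214), (1,4), ...
Total ordered pairs: 18


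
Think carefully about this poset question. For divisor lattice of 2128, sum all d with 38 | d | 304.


Interval [38,304] in divisors of 2128: [38, 76, 152, 304]
Sum = 570


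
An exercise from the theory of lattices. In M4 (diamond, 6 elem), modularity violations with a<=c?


Modular law: if a <= c then a v (b ^ c) = (a v b) ^ c.
Check all triples (a,b,c) with a <= c among 6 elements.
This lattice is modular (diamonds M_m and their chain-products are modular).
Total violating triples: 0


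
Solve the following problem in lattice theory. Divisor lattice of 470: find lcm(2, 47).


In a divisor lattice, join = lcm (least common multiple).
gcd(2,47) = 1
lcm(2,47) = 2*47/gcd = 94/1 = 94


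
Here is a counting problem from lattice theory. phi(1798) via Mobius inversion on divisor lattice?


phi(n) = n * prod_{p|n} (1 - 1/p).
Prime divisors of 1798: [2, 29, 31]
phi(1798) = 1798 * (1 - 1/2) * (1 - 1/29) * (1 - 1/31)
phi(1798) = 840


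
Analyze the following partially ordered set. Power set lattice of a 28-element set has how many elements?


Power set = 2^n.
2^28 = 268435456


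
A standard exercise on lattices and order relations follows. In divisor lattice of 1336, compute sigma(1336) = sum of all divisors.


sigma(n) = sum of divisors.
Divisors of 1336: [1, 2, 4, 8, 167, 334, 668, 1336]
Sum = 2520


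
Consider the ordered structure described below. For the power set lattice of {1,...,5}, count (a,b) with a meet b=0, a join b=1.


Complement pair (a,b): a meet b = bottom, a join b = top.
Here: A intersect B = {} and A union B = {1,...,5}.
Pairs found: ({},{1,2,3,4,5}), ({1},{2,3,4,5}), ({2},{1,3,4,5}), ({3},{1,2,4,5}), ... (28 more)
Total ordered pairs: 32


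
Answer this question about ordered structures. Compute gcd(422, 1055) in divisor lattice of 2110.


In a divisor lattice, meet = gcd (greatest common divisor).
By Euclidean algorithm or factoring: gcd(422,1055) = 211


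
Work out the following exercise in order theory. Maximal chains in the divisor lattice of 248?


A maximal chain goes from the minimum element to a maximal element via cover relations.
Counting all min-to-max paths in the cover graph.
Total maximal chains: 4


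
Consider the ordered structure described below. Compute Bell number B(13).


B(n) = number of set partitions of an n-element set.
B(n) satisfies the recurrence: B(n+1) = sum_k C(n,k)*B(k).
B(13) = 27644437


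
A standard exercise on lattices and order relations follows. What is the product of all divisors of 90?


Divisors of 90: [1, 2, 3, 5, 6, 9, 10, 15, 18, 30, 45, 90]
Product = n^(d(n)/2) = 90^(12/2)
Product = 531441000000


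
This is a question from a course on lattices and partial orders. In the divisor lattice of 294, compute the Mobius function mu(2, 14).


In a divisor lattice, mu(a,b) = mu(b/a) where mu is the classical Mobius function.
b/a = 14/2 = 7
Prime factorization of 7: primes [7]
7 is squarefree with 1 prime factor(s), so mu(7) = (-1)^1 = -1


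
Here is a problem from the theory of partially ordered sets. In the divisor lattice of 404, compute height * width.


Height = length of longest chain minus 1; width = size of largest antichain.
A maximum chain: 1 | 101 | 202 | 404  (height 3).
A maximum antichain: {2, 101}  (width 2).
Product = 3 * 2 = 6


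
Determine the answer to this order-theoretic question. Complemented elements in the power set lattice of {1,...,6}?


An element a is complemented if some b has a meet b = bottom, a join b = top.
every subset A has complement S\A, so all elements are complemented.
Complemented elements: {}, {1}, {2}, {3}, {4}, {5}, ... (58 more)
Count: 64


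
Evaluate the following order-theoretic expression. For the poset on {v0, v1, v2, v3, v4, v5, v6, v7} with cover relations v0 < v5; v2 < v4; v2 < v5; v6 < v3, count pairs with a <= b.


The order relation is {(a,b) : a <= b}, reflexive so it includes (a,a).
Examples: (v0,v0), (v0,v5), (v1,v1), (v2,v2), (v2,v4), ...
Total ordered pairs: 12


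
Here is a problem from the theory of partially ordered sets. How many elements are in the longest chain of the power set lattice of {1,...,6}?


A chain is a totally ordered subset; we count the number of elements in a maximum chain.
Compute, for each element x, the size of the longest chain ending at x:
  {}: 1
  {1}: 2
  {2}: 2
  {3}: 2
  {4}: 2
  {5}: 2
  ...
A maximum chain: {} < {1} < {1,2} < {1,2,3} < {1,2,3,4} < {1,2,3,4,5} < {1,2,3,4,5,6}
Number of elements in the longest chain: 7


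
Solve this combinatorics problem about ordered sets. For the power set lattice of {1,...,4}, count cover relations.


A cover relation a -< b holds when a < b with no c strictly between.
Cover relations:
  {} -< {1}
  {} -< {2}
  {} -< {3}
  {} -< {4}
  {1} -< {1,2}
  {1} -< {1,3}
  {1} -< {1,4}
  {2} -< {1,2}
  ...24 more
Total: 32


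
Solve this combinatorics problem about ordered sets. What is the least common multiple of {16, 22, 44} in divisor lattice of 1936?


In a divisor lattice, join = lcm (least common multiple).
Compute lcm iteratively: start with first element, then lcm(current, next).
Elements: [16, 22, 44]
lcm(16,22) = 176
lcm(176,44) = 176
Final lcm = 176


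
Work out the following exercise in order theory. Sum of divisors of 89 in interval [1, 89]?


Interval [1,89] in divisors of 89: [1, 89]
Sum = 90


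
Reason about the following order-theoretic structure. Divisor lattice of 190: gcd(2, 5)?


Meet=gcd.
gcd(2,5)=1


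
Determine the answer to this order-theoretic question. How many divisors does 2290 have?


Divisors of 2290: [1, 2, 5, 10, 229, 458, 1145, 2290]
Count: 8


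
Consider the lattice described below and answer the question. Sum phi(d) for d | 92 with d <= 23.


Divisors of 92 up to 23: [1, 2, 4, 23]
phi values: [1, 1, 2, 22]
Sum = 26


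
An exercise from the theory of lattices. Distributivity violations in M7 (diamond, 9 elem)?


Distributive law: a ^ (b v c) = (a ^ b) v (a ^ c).
Check all 9^3 = 729 ordered triples (a,b,c).
  e.g. a=a1, b=a2, c=a3: lhs=a1 != rhs=0
  e.g. a=a1, b=a2, c=a4: lhs=a1 != rhs=0
Total violating triples: 210


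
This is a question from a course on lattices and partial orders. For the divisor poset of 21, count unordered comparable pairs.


A comparable pair {a,b} has a < b or b < a in the order.
Count unordered pairs where one element is strictly below the other.
Examples: {1,3}, {1,7}, {1,21}, {3,21}, ...
Total comparable pairs: 5


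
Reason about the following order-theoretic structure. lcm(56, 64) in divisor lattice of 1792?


Join=lcm.
gcd(56,64)=8
lcm=448


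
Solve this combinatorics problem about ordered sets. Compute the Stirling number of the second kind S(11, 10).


S(n,k) = k*S(n-1,k) + S(n-1,k-1).
S(10,10) = 1, S(10,9) = 45
S(11,10) = 10*1 + 45 = 10 + 45
S(11,10) = 55


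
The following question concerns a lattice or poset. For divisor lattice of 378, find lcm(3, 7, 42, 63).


In a divisor lattice, join = lcm (least common multiple).
Compute lcm iteratively: start with first element, then lcm(current, next).
Elements: [3, 7, 42, 63]
lcm(3,7) = 21
lcm(21,42) = 42
lcm(42,63) = 126
Final lcm = 126


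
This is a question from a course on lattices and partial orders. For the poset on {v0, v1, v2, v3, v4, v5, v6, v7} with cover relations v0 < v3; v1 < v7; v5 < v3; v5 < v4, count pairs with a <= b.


The order relation is {(a,b) : a <= b}, reflexive so it includes (a,a).
Examples: (v0,v0), (v0,v3), (v1,v1), (v1,v7), (v2,v2), ...
Total ordered pairs: 12


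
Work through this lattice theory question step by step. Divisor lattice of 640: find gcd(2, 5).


In a divisor lattice, meet = gcd (greatest common divisor).
By Euclidean algorithm or factoring: gcd(2,5) = 1


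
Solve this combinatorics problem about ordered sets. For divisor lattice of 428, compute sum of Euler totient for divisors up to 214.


Divisors of 428 up to 214: [1, 2, 4, 107, 214]
phi values: [1, 1, 2, 106, 106]
Sum = 216


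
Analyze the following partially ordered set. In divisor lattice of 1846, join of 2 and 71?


In a divisor lattice, join = lcm (least common multiple).
gcd(2,71) = 1
lcm(2,71) = 2*71/gcd = 142/1 = 142


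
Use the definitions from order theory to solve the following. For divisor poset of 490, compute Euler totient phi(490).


phi(n) = n * prod_{p|n} (1 - 1/p).
Prime divisors of 490: [2, 5, 7]
phi(490) = 490 * (1 - 1/2) * (1 - 1/5) * (1 - 1/7)
phi(490) = 168


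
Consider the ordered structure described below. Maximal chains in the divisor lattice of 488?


A maximal chain goes from the minimum element to a maximal element via cover relations.
Counting all min-to-max paths in the cover graph.
Total maximal chains: 4


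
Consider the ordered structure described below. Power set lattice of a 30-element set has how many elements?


Power set = 2^n.
2^30 = 1073741824


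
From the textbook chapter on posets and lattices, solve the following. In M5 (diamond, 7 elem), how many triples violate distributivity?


Distributive law: a ^ (b v c) = (a ^ b) v (a ^ c).
Check all 7^3 = 343 ordered triples (a,b,c).
  e.g. a=a1, b=a2, c=a3: lhs=a1 != rhs=0
  e.g. a=a1, b=a2, c=a4: lhs=a1 != rhs=0
Total violating triples: 60


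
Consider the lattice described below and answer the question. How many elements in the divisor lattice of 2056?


Divisors of 2056: [1, 2, 4, 8, 257, 514, 1028, 2056]
Count: 8


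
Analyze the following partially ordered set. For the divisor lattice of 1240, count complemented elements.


An element a is complemented if some b has a meet b = bottom, a join b = top.
a is complemented iff gcd(a, n/a)=1, i.e. a is a unitary divisor of 1240.
Complemented elements: 1, 5, 8, 31, 40, 155, ... (2 more)
Count: 8


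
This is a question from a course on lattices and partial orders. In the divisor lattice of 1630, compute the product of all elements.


Divisors of 1630: [1, 2, 5, 10, 163, 326, 815, 1630]
Product = n^(d(n)/2) = 1630^(8/2)
Product = 7059117610000


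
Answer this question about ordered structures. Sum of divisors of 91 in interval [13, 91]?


Interval [13,91] in divisors of 91: [13, 91]
Sum = 104


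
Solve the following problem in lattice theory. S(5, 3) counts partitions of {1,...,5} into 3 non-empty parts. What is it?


S(n,k) = k*S(n-1,k) + S(n-1,k-1).
S(4,3) = 6, S(4,2) = 7
S(5,3) = 3*6 + 7 = 18 + 7
S(5,3) = 25


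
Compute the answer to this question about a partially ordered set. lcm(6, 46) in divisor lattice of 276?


Join=lcm.
gcd(6,46)=2
lcm=138


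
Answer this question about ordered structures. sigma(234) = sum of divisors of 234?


sigma(n) = sum of divisors.
Divisors of 234: [1, 2, 3, 6, 9, 13, 18, 26, 39, 78, 117, 234]
Sum = 546


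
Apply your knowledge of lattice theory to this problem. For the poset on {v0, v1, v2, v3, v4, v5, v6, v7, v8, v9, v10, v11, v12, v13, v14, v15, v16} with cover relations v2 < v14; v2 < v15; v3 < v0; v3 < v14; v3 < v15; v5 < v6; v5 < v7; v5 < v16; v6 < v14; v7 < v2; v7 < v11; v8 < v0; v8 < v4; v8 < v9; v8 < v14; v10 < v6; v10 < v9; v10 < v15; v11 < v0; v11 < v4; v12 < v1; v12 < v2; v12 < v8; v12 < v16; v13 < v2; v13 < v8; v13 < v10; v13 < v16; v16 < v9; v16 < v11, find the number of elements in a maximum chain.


A chain is a totally ordered subset; we count the number of elements in a maximum chain.
Compute, for each element x, the size of the longest chain ending at x:
  v3: 1
  v5: 1
  v12: 1
  v13: 1
  v1: 2
  v7: 2
  ...
A maximum chain: v5 < v7 < v11 < v0
Number of elements in the longest chain: 4


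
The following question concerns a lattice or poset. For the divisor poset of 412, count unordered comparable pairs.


A comparable pair {a,b} has a < b or b < a in the order.
Count unordered pairs where one element is strictly below the other.
Examples: {1,2}, {1,4}, {1,103}, {1,206}, ...
Total comparable pairs: 12


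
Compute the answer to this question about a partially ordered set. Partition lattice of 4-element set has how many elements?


B(n) = number of set partitions of an n-element set.
B(n) satisfies the recurrence: B(n+1) = sum_k C(n,k)*B(k).
B(4) = 15


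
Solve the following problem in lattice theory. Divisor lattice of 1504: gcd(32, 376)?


Meet=gcd.
gcd(32,376)=8


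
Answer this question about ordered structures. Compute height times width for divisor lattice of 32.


Height = length of longest chain minus 1; width = size of largest antichain.
A maximum chain: 1 | 2 | 4 | 8 | 16 | 32  (height 5).
A maximum antichain: {1}  (width 1).
Product = 5 * 1 = 5


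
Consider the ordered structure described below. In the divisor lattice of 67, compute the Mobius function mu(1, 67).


In a divisor lattice, mu(a,b) = mu(b/a) where mu is the classical Mobius function.
b/a = 67/1 = 67
Prime factorization of 67: primes [67]
67 is squarefree with 1 prime factor(s), so mu(67) = (-1)^1 = -1


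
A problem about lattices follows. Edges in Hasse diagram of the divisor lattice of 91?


A cover relation a -< b holds when a < b with no c strictly between.
Cover relations:
  1 -< 7
  1 -< 13
  7 -< 91
  13 -< 91
Total: 4


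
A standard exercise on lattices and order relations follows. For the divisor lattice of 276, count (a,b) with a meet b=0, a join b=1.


Complement pair (a,b): a meet b = bottom, a join b = top.
Here: gcd(a,b)=1 and lcm(a,b)=276, i.e. a*b=276 with a,b coprime.
Pairs found: (1,276), (3,92), (4,69), (12,23), ... (4 more)
Total ordered pairs: 8


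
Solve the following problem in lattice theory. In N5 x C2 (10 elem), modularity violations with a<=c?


Modular law: if a <= c then a v (b ^ c) = (a v b) ^ c.
Check all triples (a,b,c) with a <= c among 10 elements.
  e.g. a=(a,0), b=(c,0), c=(b,0): lhs=(a,0) != rhs=(b,0)
  e.g. a=(a,0), b=(c,1), c=(b,0): lhs=(a,0) != rhs=(b,0)
Total violating triples: 6


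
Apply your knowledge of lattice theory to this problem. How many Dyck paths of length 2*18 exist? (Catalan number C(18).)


C(n) = C(2n, n) / (n+1).
C(36, 18) = 9075135300
C(18) = 9075135300 / 19 = 477638700


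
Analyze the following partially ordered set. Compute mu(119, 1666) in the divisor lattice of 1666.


In a divisor lattice, mu(a,b) = mu(b/a) where mu is the classical Mobius function.
b/a = 1666/119 = 14
Prime factorization of 14: primes [2, 7]
14 is squarefree with 2 prime factor(s), so mu(14) = (-1)^2 = 1


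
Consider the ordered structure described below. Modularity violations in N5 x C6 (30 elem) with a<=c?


Modular law: if a <= c then a v (b ^ c) = (a v b) ^ c.
Check all triples (a,b,c) with a <= c among 30 elements.
  e.g. a=(a,0), b=(c,0), c=(b,0): lhs=(a,0) != rhs=(b,0)
  e.g. a=(a,0), b=(c,1), c=(b,0): lhs=(a,0) != rhs=(b,0)
Total violating triples: 126


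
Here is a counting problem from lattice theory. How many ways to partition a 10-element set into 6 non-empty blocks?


S(n,k) = k*S(n-1,k) + S(n-1,k-1).
S(9,6) = 2646, S(9,5) = 6951
S(10,6) = 6*2646 + 6951 = 15876 + 6951
S(10,6) = 22827


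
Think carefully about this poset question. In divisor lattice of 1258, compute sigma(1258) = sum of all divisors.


sigma(n) = sum of divisors.
Divisors of 1258: [1, 2, 17, 34, 37, 74, 629, 1258]
Sum = 2052


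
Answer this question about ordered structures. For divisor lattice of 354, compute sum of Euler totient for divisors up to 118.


Divisors of 354 up to 118: [1, 2, 3, 6, 59, 118]
phi values: [1, 1, 2, 2, 58, 58]
Sum = 122


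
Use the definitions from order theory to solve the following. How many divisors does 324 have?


Divisors of 324: [1, 2, 3, 4, 6, 9, 12, 18, 27, 36, 54, 81, 108, 162, 324]
Count: 15


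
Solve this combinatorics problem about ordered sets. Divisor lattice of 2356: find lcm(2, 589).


In a divisor lattice, join = lcm (least common multiple).
gcd(2,589) = 1
lcm(2,589) = 2*589/gcd = 1178/1 = 1178


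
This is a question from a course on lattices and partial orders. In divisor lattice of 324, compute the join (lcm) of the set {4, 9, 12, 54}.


In a divisor lattice, join = lcm (least common multiple).
Compute lcm iteratively: start with first element, then lcm(current, next).
Elements: [4, 9, 12, 54]
lcm(4,9) = 36
lcm(36,12) = 36
lcm(36,54) = 108
Final lcm = 108


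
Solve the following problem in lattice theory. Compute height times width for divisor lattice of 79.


Height = length of longest chain minus 1; width = size of largest antichain.
A maximum chain: 1 | 79  (height 1).
A maximum antichain: {1}  (width 1).
Product = 1 * 1 = 1


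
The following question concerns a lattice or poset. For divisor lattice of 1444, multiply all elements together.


Divisors of 1444: [1, 2, 4, 19, 38, 76, 361, 722, 1444]
Product = n^(d(n)/2) = 1444^(9/2)
Product = 165216101262848


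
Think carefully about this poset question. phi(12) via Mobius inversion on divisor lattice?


phi(n) = n * prod_{p|n} (1 - 1/p).
Prime divisors of 12: [2, 3]
phi(12) = 12 * (1 - 1/2) * (1 - 1/3)
phi(12) = 4


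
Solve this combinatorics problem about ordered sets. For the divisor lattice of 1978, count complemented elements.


An element a is complemented if some b has a meet b = bottom, a join b = top.
a is complemented iff gcd(a, n/a)=1, i.e. a is a unitary divisor of 1978.
Complemented elements: 1, 2, 23, 43, 46, 86, ... (2 more)
Count: 8


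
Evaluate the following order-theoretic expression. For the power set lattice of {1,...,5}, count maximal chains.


A maximal chain goes from the minimum element to a maximal element via cover relations.
Counting all min-to-max paths in the cover graph.
Total maximal chains: 120


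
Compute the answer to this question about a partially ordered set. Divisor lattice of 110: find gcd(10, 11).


In a divisor lattice, meet = gcd (greatest common divisor).
By Euclidean algorithm or factoring: gcd(10,11) = 1


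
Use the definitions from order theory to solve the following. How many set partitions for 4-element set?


B(n) = number of set partitions of an n-element set.
B(n) satisfies the recurrence: B(n+1) = sum_k C(n,k)*B(k).
B(4) = 15


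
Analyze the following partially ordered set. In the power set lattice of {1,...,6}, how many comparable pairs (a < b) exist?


A comparable pair {a,b} has a < b or b < a in the order.
Count unordered pairs where one element is strictly below the other.
Examples: {{},{1}}, {{},{2}}, {{},{3}}, {{},{4}}, ...
Total comparable pairs: 665


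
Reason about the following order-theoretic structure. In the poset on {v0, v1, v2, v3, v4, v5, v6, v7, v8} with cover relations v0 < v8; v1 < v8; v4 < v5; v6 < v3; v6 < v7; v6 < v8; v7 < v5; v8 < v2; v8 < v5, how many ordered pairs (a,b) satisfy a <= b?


The order relation is {(a,b) : a <= b}, reflexive so it includes (a,a).
Examples: (v0,v0), (v0,v2), (v0,v5), (v0,v8), (v1,v1), ...
Total ordered pairs: 24


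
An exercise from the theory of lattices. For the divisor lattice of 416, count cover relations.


A cover relation a -< b holds when a < b with no c strictly between.
Cover relations:
  1 -< 2
  1 -< 13
  2 -< 4
  2 -< 26
  4 -< 8
  4 -< 52
  8 -< 16
  8 -< 104
  ...8 more
Total: 16


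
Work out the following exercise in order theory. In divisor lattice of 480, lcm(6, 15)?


Join=lcm.
gcd(6,15)=3
lcm=30


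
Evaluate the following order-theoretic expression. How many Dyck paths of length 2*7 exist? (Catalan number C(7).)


C(n) = C(2n, n) / (n+1).
C(14, 7) = 3432
C(7) = 3432 / 8 = 429


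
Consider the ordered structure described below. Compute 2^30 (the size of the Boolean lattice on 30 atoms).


Power set = 2^n.
2^30 = 1073741824


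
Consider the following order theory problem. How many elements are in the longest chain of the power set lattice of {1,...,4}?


A chain is a totally ordered subset; we count the number of elements in a maximum chain.
Compute, for each element x, the size of the longest chain ending at x:
  {}: 1
  {1}: 2
  {2}: 2
  {3}: 2
  {4}: 2
  {1,2}: 3
  ...
A maximum chain: {} < {1} < {1,2} < {1,2,3} < {1,2,3,4}
Number of elements in the longest chain: 5


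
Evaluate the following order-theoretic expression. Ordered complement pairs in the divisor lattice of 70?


Complement pair (a,b): a meet b = bottom, a join b = top.
Here: gcd(a,b)=1 and lcm(a,b)=70, i.e. a*b=70 with a,b coprime.
Pairs found: (1,70), (2,35), (5,14), (7,10), ... (4 more)
Total ordered pairs: 8


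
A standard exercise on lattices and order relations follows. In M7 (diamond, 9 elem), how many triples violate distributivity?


Distributive law: a ^ (b v c) = (a ^ b) v (a ^ c).
Check all 9^3 = 729 ordered triples (a,b,c).
  e.g. a=a1, b=a2, c=a3: lhs=a1 != rhs=0
  e.g. a=a1, b=a2, c=a4: lhs=a1 != rhs=0
Total violating triples: 210


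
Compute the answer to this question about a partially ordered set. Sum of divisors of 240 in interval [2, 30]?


Interval [2,30] in divisors of 240: [2, 6, 10, 30]
Sum = 48


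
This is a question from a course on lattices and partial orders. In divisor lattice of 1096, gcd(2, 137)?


Meet=gcd.
gcd(2,137)=1


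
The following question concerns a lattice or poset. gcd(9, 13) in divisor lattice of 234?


Meet=gcd.
gcd(9,13)=1


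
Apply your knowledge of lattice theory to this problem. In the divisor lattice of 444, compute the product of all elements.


Divisors of 444: [1, 2, 3, 4, 6, 12, 37, 74, 111, 148, 222, 444]
Product = n^(d(n)/2) = 444^(12/2)
Product = 7661218005651456


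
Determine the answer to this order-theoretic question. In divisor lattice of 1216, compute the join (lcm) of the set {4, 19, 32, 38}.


In a divisor lattice, join = lcm (least common multiple).
Compute lcm iteratively: start with first element, then lcm(current, next).
Elements: [4, 19, 32, 38]
lcm(4,19) = 76
lcm(76,32) = 608
lcm(608,38) = 608
Final lcm = 608


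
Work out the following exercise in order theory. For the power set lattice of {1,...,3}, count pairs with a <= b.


The order relation is {(a,b) : a <= b}, reflexive so it includes (a,a).
Examples: ({},{}), ({},{1,2}), ({},{1,2,3}), ({},{1,3}), ({},{1}), ...
Total ordered pairs: 27


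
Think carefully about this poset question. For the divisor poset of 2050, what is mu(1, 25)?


In a divisor lattice, mu(a,b) = mu(b/a) where mu is the classical Mobius function.
b/a = 25/1 = 25
Prime factorization of 25: primes [5]
25 is not squarefree, so mu(25) = 0


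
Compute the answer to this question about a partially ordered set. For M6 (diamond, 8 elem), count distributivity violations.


Distributive law: a ^ (b v c) = (a ^ b) v (a ^ c).
Check all 8^3 = 512 ordered triples (a,b,c).
  e.g. a=a1, b=a2, c=a3: lhs=a1 != rhs=0
  e.g. a=a1, b=a2, c=a4: lhs=a1 != rhs=0
Total violating triples: 120


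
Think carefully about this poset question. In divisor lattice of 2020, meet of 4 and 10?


In a divisor lattice, meet = gcd (greatest common divisor).
By Euclidean algorithm or factoring: gcd(4,10) = 2


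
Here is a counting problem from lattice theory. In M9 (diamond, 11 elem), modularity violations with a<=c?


Modular law: if a <= c then a v (b ^ c) = (a v b) ^ c.
Check all triples (a,b,c) with a <= c among 11 elements.
This lattice is modular (diamonds M_m and their chain-products are modular).
Total violating triples: 0


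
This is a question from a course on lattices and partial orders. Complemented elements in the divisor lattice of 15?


An element a is complemented if some b has a meet b = bottom, a join b = top.
a is complemented iff gcd(a, n/a)=1, i.e. a is a unitary divisor of 15.
Complemented elements: 1, 3, 5, 15
Count: 4


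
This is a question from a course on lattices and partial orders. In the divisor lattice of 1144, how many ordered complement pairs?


Complement pair (a,b): a meet b = bottom, a join b = top.
Here: gcd(a,b)=1 and lcm(a,b)=1144, i.e. a*b=1144 with a,b coprime.
Pairs found: (1,1144), (8,143), (11,104), (13,88), ... (4 more)
Total ordered pairs: 8


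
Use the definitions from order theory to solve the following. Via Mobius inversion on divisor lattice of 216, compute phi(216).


phi(n) = n * prod_{p|n} (1 - 1/p).
Prime divisors of 216: [2, 3]
phi(216) = 216 * (1 - 1/2) * (1 - 1/3)
phi(216) = 72


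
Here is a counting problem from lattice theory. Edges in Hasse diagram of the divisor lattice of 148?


A cover relation a -< b holds when a < b with no c strictly between.
Cover relations:
  1 -< 2
  1 -< 37
  2 -< 4
  2 -< 74
  4 -< 148
  37 -< 74
  74 -< 148
Total: 7


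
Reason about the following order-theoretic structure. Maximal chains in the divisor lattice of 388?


A maximal chain goes from the minimum element to a maximal element via cover relations.
Counting all min-to-max paths in the cover graph.
Total maximal chains: 3


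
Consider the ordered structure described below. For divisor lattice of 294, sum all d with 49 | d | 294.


Interval [49,294] in divisors of 294: [49, 98, 147, 294]
Sum = 588


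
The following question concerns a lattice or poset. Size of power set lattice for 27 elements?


Power set = 2^n.
2^27 = 134217728
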